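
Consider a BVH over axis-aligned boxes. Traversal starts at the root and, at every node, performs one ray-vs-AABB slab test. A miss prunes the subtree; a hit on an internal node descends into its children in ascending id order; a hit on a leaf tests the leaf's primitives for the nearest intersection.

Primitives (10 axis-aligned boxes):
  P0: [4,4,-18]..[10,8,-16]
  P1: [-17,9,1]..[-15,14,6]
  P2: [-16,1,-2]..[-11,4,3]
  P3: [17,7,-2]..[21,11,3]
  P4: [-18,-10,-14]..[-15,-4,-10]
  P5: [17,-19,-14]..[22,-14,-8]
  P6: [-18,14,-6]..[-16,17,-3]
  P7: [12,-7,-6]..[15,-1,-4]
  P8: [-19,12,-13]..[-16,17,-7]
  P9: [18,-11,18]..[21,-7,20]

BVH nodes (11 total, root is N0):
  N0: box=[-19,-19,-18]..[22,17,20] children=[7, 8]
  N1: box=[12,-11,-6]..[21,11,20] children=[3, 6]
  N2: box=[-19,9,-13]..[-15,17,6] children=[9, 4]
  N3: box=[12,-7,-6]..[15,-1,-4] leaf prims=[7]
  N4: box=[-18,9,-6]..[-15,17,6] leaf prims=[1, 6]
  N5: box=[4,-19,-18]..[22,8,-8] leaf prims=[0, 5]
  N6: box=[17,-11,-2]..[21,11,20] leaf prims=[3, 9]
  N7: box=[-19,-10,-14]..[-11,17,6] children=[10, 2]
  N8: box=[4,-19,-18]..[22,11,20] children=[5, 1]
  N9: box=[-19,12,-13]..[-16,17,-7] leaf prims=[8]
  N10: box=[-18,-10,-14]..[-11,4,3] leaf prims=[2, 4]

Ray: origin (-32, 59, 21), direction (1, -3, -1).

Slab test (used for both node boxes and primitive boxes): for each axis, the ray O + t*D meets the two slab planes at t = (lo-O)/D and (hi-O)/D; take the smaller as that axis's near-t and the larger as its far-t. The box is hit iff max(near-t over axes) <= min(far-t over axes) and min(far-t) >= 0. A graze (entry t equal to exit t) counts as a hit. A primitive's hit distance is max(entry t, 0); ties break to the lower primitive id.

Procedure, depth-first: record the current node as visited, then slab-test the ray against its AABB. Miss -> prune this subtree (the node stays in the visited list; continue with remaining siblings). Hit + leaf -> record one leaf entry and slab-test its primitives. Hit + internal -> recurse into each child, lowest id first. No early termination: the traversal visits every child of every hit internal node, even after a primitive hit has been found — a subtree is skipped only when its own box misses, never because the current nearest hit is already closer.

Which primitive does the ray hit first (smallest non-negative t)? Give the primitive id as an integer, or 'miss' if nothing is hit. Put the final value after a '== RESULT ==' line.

Traverse from the root:
N0 x:[13,54] y:[14,26] z:[1,39] -> hit [14,26], descend [7, 8]
  N7 x:[13,21] y:[14,23] z:[15,35] -> hit [15,21], descend [2, 10]
    N2 x:[13,17] y:[14,50/3] z:[15,34] -> hit [15,50/3], descend [4, 9]
      N4 x:[14,17] y:[14,50/3] z:[15,27] -> hit [15,50/3] leaf, test {P1@t=15, P6(miss)}
      N9 x:[13,16] y:[14,47/3] z:[28,34] -> miss, prune
    N10 x:[14,21] y:[55/3,23] z:[18,35] -> hit [55/3,21] leaf, test {P2@t=55/3, P4(miss)}
  N8 x:[36,54] y:[16,26] z:[1,39] -> miss, prune

Visited [0, 7, 2, 4, 9, 10, 8]. Tests: 7 box, 2 leaf. Nearest: P1.

== RESULT ==
1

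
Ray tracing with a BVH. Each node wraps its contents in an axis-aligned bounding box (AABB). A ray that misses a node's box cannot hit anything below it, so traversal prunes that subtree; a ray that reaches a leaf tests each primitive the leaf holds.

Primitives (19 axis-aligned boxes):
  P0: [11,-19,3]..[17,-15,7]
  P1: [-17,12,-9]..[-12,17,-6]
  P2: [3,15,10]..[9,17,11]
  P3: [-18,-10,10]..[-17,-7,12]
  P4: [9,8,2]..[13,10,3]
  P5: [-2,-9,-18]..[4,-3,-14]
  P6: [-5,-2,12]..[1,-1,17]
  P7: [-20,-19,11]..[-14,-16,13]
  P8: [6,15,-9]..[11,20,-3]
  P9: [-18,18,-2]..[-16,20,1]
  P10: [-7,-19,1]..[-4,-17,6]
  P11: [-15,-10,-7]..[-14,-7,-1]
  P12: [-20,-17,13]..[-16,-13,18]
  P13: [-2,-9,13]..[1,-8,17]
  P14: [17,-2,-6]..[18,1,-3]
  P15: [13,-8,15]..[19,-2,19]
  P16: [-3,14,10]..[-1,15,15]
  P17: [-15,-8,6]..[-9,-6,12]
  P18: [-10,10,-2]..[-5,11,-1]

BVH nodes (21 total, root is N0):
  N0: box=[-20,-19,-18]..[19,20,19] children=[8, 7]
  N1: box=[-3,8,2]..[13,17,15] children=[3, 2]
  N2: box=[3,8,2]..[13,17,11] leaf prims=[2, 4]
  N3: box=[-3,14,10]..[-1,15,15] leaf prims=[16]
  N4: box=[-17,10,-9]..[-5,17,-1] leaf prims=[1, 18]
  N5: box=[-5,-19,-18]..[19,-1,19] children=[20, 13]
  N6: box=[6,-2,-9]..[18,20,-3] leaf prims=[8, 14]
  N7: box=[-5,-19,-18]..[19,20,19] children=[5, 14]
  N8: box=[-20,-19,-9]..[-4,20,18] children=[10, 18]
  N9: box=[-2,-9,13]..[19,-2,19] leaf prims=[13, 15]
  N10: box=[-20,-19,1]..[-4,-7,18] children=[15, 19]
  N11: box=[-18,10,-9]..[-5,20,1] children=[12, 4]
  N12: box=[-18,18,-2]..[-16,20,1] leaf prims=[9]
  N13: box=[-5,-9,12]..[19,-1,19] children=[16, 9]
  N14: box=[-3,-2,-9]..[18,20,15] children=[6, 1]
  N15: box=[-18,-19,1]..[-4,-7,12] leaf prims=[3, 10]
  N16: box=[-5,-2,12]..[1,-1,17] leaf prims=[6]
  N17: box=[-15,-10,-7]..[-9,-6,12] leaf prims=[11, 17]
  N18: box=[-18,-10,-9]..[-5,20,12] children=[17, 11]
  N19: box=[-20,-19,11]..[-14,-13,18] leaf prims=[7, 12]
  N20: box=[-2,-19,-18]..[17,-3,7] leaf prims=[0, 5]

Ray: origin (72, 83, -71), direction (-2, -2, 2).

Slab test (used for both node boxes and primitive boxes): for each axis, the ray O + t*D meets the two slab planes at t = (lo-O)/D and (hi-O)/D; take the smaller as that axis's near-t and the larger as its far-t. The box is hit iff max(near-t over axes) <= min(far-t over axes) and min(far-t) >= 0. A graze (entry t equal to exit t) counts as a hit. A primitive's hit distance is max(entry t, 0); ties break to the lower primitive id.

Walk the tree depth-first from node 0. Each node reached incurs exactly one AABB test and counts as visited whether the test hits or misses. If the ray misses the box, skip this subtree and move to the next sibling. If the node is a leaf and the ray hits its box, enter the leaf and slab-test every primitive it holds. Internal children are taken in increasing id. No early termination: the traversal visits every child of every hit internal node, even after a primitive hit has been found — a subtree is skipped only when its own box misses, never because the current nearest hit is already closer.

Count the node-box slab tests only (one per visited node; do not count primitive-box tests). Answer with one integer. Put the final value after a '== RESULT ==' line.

Traverse from the root:
N0 x:[53/2,46] y:[63/2,51] z:[53/2,45] -> hit [63/2,45], descend [7, 8]
  N7 x:[53/2,77/2] y:[63/2,51] z:[53/2,45] -> hit [63/2,77/2], descend [5, 14]
    N5 x:[53/2,77/2] y:[42,51] z:[53/2,45] -> miss, prune
    N14 x:[27,75/2] y:[63/2,85/2] z:[31,43] -> hit [63/2,75/2], descend [1, 6]
      N1 x:[59/2,75/2] y:[33,75/2] z:[73/2,43] -> hit [73/2,75/2], descend [2, 3]
        N2 x:[59/2,69/2] y:[33,75/2] z:[73/2,41] -> miss, prune
        N3 x:[73/2,75/2] y:[34,69/2] z:[81/2,43] -> miss, prune
      N6 x:[27,33] y:[63/2,85/2] z:[31,34] -> hit [63/2,33] leaf, test {P8@t=63/2, P14(miss)}
  N8 x:[38,46] y:[63/2,51] z:[31,89/2] -> hit [38,89/2], descend [10, 18]
    N10 x:[38,46] y:[45,51] z:[36,89/2] -> miss, prune
    N18 x:[77/2,45] y:[63/2,93/2] z:[31,83/2] -> hit [77/2,83/2], descend [11, 17]
      N11 x:[77/2,45] y:[63/2,73/2] z:[31,36] -> miss, prune
      N17 x:[81/2,87/2] y:[89/2,93/2] z:[32,83/2] -> miss, prune

13 AABB tests over nodes [0, 7, 5, 14, 1, 2, 3, 6, 8, 10, 18, 11, 17]; 1 leaf entered; closest P8.

== RESULT ==
13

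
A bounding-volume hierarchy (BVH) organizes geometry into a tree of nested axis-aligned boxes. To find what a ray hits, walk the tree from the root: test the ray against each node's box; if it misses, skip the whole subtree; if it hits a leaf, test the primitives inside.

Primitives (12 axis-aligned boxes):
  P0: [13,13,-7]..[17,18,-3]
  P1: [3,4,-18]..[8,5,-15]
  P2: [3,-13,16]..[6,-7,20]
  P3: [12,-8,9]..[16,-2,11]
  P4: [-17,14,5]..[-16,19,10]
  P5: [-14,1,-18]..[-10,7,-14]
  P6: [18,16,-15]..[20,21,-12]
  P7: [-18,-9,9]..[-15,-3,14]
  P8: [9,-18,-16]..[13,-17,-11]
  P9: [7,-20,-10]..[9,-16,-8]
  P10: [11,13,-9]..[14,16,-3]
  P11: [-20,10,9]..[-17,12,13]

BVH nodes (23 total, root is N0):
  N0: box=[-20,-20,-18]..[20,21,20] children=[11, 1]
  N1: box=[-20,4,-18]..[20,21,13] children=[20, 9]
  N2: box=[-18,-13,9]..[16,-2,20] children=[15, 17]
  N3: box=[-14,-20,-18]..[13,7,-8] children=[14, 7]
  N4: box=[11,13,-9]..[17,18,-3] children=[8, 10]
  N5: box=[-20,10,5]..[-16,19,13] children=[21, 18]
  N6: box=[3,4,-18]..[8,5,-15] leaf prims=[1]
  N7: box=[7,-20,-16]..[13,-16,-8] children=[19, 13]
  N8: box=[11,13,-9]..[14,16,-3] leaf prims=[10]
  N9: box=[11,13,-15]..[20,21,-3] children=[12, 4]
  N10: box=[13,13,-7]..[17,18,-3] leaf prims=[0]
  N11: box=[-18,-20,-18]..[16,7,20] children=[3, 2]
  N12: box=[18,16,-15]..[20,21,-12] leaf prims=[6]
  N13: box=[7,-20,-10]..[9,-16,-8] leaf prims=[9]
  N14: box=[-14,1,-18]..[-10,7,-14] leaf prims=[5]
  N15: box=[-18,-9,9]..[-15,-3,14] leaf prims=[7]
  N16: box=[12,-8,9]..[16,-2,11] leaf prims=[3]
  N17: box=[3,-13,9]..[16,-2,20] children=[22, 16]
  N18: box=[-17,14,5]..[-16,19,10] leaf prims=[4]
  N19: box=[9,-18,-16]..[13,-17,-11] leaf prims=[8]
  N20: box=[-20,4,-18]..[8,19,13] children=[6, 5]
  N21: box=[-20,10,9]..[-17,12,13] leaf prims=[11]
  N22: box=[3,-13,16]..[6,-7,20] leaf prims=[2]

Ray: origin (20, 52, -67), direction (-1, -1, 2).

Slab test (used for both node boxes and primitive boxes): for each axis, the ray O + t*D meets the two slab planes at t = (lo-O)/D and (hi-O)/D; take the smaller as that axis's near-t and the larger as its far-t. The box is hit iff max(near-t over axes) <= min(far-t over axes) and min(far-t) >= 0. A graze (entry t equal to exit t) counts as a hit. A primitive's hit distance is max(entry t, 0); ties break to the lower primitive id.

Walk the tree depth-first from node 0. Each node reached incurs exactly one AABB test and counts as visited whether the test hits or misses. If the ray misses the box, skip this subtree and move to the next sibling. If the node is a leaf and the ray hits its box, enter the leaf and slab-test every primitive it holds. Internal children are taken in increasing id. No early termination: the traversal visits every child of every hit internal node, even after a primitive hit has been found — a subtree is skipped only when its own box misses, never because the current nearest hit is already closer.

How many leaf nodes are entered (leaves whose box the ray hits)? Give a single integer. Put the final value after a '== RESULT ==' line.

Walk:
N0 x:[0,40] y:[31,72] z:[49/2,87/2] -> hit [31,40], descend [1, 11]
  N1 x:[0,40] y:[31,48] z:[49/2,40] -> hit [31,40], descend [9, 20]
    N9 x:[0,9] y:[31,39] z:[26,32] -> miss, prune
    N20 x:[12,40] y:[33,48] z:[49/2,40] -> hit [33,40], descend [5, 6]
      N5 x:[36,40] y:[33,42] z:[36,40] -> hit [36,40], descend [18, 21]
        N18 x:[36,37] y:[33,38] z:[36,77/2] -> hit [36,37] leaf, test {P4@t=36}
        N21 x:[37,40] y:[40,42] z:[38,40] -> hit [40,40] leaf, test {P11@t=40}
      N6 x:[12,17] y:[47,48] z:[49/2,26] -> miss, prune
  N11 x:[4,38] y:[45,72] z:[49/2,87/2] -> miss, prune

Visited [0, 1, 9, 20, 5, 18, 21, 6, 11]. Tests: 9 box, 2 leaf. Nearest: P4.

== RESULT ==
2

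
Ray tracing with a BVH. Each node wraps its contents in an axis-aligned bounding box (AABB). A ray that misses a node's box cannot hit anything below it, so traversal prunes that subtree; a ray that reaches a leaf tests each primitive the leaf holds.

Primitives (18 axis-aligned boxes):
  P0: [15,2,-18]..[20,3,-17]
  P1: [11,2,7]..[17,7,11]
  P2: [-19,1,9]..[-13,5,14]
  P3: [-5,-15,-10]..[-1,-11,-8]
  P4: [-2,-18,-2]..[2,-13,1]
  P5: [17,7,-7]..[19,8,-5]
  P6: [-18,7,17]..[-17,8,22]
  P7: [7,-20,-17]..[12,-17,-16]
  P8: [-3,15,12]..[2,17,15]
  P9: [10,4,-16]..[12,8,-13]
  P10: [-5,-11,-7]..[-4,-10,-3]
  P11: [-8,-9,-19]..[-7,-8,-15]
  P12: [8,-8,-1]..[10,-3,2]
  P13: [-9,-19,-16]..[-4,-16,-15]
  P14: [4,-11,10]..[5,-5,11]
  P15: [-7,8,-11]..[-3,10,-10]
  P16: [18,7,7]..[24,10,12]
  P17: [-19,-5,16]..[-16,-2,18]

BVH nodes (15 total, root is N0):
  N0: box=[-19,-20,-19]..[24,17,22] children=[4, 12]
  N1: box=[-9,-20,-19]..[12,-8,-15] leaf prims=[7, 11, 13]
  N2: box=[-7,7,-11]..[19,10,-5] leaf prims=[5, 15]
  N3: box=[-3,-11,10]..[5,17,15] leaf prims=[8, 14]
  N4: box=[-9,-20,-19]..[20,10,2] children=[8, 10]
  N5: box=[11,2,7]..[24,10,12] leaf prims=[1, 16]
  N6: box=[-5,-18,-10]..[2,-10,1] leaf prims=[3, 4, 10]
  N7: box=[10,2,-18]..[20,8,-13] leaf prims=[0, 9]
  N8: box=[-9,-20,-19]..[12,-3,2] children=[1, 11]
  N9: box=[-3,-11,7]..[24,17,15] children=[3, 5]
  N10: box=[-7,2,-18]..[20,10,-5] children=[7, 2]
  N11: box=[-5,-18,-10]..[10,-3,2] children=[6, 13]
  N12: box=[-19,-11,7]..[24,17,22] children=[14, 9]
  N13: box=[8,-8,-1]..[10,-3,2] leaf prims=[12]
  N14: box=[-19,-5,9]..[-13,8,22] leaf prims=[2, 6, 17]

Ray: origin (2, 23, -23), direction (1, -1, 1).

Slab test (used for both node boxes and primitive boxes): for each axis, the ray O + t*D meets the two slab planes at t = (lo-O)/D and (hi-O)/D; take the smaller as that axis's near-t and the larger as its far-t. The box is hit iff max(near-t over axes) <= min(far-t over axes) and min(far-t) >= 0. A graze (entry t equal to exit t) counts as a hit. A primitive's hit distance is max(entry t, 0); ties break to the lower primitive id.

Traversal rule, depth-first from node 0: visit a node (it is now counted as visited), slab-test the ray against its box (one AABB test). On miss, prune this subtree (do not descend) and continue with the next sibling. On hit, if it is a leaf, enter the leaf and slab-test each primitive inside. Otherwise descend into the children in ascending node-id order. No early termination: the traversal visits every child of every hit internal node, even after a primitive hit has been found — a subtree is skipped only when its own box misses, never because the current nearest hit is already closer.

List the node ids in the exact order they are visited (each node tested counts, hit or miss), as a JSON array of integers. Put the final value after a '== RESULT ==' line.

Traverse from the root:
N0 x:[-21,22] y:[6,43] z:[4,45] -> hit [6,22], descend [4, 12]
  N4 x:[-11,18] y:[13,43] z:[4,25] -> hit [13,18], descend [8, 10]
    N8 x:[-11,10] y:[26,43] z:[4,25] -> miss, prune
    N10 x:[-9,18] y:[13,21] z:[5,18] -> hit [13,18], descend [2, 7]
      N2 x:[-9,17] y:[13,16] z:[12,18] -> hit [13,16] leaf, test {P5@t=16, P15(miss)}
      N7 x:[8,18] y:[15,21] z:[5,10] -> miss, prune
  N12 x:[-21,22] y:[6,34] z:[30,45] -> miss, prune

7 AABB tests over nodes [0, 4, 8, 10, 2, 7, 12]; 1 leaf entered; closest P5.

== RESULT ==
[0, 4, 8, 10, 2, 7, 12]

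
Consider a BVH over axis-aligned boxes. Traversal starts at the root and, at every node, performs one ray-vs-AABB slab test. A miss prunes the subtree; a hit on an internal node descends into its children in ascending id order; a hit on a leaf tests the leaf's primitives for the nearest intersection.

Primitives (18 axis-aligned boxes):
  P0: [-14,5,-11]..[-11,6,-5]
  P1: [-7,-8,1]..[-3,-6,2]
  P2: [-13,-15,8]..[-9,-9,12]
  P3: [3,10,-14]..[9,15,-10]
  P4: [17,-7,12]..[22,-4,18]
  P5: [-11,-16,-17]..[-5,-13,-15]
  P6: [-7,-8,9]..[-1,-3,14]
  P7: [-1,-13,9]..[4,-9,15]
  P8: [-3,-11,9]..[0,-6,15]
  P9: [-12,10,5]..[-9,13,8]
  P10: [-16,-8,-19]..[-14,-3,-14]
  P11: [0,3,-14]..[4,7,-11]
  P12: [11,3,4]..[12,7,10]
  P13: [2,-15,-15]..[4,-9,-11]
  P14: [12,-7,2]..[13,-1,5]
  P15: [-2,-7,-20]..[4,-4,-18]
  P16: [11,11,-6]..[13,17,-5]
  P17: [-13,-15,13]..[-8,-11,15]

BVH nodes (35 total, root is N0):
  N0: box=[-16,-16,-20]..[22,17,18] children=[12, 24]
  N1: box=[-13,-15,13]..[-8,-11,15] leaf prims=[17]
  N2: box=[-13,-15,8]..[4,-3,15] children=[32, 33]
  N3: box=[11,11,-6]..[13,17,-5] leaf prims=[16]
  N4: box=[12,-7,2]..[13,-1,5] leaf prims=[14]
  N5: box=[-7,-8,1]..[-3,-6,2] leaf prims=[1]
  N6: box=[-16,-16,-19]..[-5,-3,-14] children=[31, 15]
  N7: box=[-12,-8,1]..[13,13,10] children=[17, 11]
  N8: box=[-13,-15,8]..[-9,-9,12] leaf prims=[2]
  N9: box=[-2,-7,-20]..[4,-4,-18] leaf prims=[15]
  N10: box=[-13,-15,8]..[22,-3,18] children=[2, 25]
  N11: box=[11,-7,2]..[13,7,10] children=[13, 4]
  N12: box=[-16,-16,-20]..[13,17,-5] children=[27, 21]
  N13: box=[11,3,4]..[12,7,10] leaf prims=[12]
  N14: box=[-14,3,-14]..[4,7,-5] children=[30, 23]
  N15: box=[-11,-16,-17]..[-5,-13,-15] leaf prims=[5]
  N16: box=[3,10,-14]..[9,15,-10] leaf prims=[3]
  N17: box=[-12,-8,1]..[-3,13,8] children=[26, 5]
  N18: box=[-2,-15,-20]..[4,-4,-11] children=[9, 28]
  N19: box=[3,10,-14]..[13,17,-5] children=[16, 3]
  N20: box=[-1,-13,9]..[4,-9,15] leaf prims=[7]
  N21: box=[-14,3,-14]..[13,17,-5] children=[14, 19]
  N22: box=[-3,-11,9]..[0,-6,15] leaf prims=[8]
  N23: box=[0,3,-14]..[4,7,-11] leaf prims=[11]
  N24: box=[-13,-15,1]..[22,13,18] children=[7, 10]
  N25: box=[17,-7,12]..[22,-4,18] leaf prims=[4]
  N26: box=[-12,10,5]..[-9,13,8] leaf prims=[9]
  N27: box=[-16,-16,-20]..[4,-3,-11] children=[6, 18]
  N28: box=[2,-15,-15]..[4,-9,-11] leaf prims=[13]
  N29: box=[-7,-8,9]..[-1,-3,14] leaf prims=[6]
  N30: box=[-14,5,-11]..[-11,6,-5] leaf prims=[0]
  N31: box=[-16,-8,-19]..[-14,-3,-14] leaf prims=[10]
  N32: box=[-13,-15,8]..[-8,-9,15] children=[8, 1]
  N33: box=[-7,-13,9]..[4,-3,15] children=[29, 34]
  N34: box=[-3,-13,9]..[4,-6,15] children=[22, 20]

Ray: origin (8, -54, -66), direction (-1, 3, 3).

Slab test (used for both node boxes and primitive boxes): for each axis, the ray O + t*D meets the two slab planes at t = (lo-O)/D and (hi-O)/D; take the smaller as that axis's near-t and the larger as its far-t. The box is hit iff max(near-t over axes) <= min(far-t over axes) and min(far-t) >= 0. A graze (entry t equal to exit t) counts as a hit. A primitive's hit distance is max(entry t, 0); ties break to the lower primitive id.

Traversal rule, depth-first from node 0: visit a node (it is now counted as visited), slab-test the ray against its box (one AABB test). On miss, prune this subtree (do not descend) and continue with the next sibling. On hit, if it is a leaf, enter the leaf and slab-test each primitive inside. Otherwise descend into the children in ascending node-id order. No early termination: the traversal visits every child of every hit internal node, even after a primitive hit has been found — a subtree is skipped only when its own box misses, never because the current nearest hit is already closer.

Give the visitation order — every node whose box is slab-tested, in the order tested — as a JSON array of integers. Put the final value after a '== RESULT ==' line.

Traverse from the root:
N0 x:[-14,24] y:[38/3,71/3] z:[46/3,28] -> hit [46/3,71/3], descend [12, 24]
  N12 x:[-5,24] y:[38/3,71/3] z:[46/3,61/3] -> hit [46/3,61/3], descend [21, 27]
    N21 x:[-5,22] y:[19,71/3] z:[52/3,61/3] -> hit [19,61/3], descend [14, 19]
      N14 x:[4,22] y:[19,61/3] z:[52/3,61/3] -> hit [19,61/3], descend [23, 30]
        N23 x:[4,8] y:[19,61/3] z:[52/3,55/3] -> miss, prune
        N30 x:[19,22] y:[59/3,20] z:[55/3,61/3] -> hit [59/3,20] leaf, test {P0@t=59/3}
      N19 x:[-5,5] y:[64/3,71/3] z:[52/3,61/3] -> miss, prune
    N27 x:[4,24] y:[38/3,17] z:[46/3,55/3] -> hit [46/3,17], descend [6, 18]
      N6 x:[13,24] y:[38/3,17] z:[47/3,52/3] -> hit [47/3,17], descend [15, 31]
        N15 x:[13,19] y:[38/3,41/3] z:[49/3,17] -> miss, prune
        N31 x:[22,24] y:[46/3,17] z:[47/3,52/3] -> miss, prune
      N18 x:[4,10] y:[13,50/3] z:[46/3,55/3] -> miss, prune
  N24 x:[-14,21] y:[13,67/3] z:[67/3,28] -> miss, prune

Summary -> nodes [0, 12, 21, 14, 23, 30, 19, 27, 6, 15, 31, 18, 24]; box-tests=13; leaf-entries=1; first=P0

== RESULT ==
[0, 12, 21, 14, 23, 30, 19, 27, 6, 15, 31, 18, 24]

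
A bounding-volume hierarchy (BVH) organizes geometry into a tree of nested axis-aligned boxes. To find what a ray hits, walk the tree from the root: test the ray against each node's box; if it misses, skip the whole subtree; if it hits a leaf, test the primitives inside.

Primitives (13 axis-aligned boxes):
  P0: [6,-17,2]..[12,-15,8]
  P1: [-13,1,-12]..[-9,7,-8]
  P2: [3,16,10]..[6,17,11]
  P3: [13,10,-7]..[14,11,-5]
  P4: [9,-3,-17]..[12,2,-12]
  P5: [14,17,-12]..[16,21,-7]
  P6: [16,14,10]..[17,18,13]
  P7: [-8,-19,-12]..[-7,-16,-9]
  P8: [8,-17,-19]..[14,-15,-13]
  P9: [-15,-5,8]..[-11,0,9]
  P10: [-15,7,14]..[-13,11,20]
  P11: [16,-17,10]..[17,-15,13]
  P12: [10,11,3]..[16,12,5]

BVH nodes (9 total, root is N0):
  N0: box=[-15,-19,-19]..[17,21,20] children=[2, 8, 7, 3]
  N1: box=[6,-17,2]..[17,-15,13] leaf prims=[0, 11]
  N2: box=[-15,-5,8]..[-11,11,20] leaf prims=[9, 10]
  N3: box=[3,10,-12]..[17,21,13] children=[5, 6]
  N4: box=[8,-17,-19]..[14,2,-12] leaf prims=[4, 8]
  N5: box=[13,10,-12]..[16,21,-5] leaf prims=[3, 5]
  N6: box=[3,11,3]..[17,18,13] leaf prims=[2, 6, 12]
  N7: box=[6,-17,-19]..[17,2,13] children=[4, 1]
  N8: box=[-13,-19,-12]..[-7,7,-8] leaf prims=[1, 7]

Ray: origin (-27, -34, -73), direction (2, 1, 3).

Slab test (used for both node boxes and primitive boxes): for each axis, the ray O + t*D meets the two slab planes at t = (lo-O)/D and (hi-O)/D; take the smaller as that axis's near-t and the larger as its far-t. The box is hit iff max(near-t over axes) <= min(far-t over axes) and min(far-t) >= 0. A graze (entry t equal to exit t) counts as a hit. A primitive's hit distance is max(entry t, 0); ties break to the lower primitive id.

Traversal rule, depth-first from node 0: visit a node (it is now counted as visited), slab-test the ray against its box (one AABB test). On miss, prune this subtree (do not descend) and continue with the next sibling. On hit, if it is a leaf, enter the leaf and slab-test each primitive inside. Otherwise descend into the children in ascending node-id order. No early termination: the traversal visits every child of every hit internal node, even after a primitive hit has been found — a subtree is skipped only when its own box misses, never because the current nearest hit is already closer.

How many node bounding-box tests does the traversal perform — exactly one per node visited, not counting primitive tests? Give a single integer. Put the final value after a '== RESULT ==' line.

Trace the traversal:
N0 x:[6,22] y:[15,55] z:[18,31] -> hit [18,22], descend [2, 3, 7, 8]
  N2 x:[6,8] y:[29,45] z:[27,31] -> miss, prune
  N3 x:[15,22] y:[44,55] z:[61/3,86/3] -> miss, prune
  N7 x:[33/2,22] y:[17,36] z:[18,86/3] -> hit [18,22], descend [1, 4]
    N1 x:[33/2,22] y:[17,19] z:[25,86/3] -> miss, prune
    N4 x:[35/2,41/2] y:[17,36] z:[18,61/3] -> hit [18,61/3] leaf, test {P4(miss), P8@t=18}
  N8 x:[7,10] y:[15,41] z:[61/3,65/3] -> miss, prune

Summary -> nodes [0, 2, 3, 7, 1, 4, 8]; box-tests=7; leaf-entries=1; first=P8

== RESULT ==
7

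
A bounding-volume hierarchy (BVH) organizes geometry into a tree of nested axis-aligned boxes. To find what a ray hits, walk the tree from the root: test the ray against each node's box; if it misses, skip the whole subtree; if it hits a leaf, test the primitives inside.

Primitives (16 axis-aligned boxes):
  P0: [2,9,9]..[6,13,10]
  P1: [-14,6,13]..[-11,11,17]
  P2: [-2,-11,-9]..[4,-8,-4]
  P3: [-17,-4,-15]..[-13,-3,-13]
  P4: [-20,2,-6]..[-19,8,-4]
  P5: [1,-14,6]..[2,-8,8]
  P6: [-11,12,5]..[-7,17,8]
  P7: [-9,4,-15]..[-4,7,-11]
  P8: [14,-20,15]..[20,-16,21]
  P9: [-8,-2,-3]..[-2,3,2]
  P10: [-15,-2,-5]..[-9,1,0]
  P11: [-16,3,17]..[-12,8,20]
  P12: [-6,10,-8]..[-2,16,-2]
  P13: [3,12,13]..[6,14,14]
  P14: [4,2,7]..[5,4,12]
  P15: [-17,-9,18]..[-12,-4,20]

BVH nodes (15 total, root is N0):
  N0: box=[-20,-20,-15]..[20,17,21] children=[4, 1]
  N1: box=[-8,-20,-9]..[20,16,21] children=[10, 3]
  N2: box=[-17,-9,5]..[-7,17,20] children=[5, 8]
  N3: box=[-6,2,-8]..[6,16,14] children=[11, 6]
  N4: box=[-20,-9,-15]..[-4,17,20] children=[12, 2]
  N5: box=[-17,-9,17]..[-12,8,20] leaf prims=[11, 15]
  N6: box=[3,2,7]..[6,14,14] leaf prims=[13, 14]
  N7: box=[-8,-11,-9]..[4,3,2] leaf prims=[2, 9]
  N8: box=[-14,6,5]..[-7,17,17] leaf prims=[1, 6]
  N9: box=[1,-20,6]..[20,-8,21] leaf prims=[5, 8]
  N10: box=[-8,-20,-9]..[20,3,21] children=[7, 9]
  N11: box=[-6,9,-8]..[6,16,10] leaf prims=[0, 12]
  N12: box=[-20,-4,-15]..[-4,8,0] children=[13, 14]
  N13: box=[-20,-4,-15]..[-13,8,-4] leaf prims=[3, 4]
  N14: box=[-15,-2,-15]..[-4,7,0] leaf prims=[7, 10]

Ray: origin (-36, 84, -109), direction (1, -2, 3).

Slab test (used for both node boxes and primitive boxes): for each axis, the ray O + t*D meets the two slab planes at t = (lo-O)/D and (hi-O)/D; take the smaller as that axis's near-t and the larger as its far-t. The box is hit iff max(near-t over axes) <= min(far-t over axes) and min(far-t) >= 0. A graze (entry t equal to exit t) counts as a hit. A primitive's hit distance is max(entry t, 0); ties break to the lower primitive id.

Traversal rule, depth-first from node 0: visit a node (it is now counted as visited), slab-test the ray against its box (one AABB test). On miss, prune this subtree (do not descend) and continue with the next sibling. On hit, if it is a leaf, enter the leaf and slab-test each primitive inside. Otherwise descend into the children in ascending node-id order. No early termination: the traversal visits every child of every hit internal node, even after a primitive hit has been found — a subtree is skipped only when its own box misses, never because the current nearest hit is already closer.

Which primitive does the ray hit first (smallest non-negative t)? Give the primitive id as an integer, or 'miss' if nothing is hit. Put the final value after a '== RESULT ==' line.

Traverse from the root:
N0 x:[16,56] y:[67/2,52] z:[94/3,130/3] -> hit [67/2,130/3], descend [1, 4]
  N1 x:[28,56] y:[34,52] z:[100/3,130/3] -> hit [34,130/3], descend [3, 10]
    N3 x:[30,42] y:[34,41] z:[101/3,41] -> hit [34,41], descend [6, 11]
      N6 x:[39,42] y:[35,41] z:[116/3,41] -> hit [39,41] leaf, test {P13(miss), P14@t=40}
      N11 x:[30,42] y:[34,75/2] z:[101/3,119/3] -> hit [34,75/2] leaf, test {P0(miss), P12@t=34}
    N10 x:[28,56] y:[81/2,52] z:[100/3,130/3] -> hit [81/2,130/3], descend [7, 9]
      N7 x:[28,40] y:[81/2,95/2] z:[100/3,37] -> miss, prune
      N9 x:[37,56] y:[46,52] z:[115/3,130/3] -> miss, prune
  N4 x:[16,32] y:[67/2,93/2] z:[94/3,43] -> miss, prune

9 AABB tests over nodes [0, 1, 3, 6, 11, 10, 7, 9, 4]; 2 leaves entered; closest P12.

== RESULT ==
12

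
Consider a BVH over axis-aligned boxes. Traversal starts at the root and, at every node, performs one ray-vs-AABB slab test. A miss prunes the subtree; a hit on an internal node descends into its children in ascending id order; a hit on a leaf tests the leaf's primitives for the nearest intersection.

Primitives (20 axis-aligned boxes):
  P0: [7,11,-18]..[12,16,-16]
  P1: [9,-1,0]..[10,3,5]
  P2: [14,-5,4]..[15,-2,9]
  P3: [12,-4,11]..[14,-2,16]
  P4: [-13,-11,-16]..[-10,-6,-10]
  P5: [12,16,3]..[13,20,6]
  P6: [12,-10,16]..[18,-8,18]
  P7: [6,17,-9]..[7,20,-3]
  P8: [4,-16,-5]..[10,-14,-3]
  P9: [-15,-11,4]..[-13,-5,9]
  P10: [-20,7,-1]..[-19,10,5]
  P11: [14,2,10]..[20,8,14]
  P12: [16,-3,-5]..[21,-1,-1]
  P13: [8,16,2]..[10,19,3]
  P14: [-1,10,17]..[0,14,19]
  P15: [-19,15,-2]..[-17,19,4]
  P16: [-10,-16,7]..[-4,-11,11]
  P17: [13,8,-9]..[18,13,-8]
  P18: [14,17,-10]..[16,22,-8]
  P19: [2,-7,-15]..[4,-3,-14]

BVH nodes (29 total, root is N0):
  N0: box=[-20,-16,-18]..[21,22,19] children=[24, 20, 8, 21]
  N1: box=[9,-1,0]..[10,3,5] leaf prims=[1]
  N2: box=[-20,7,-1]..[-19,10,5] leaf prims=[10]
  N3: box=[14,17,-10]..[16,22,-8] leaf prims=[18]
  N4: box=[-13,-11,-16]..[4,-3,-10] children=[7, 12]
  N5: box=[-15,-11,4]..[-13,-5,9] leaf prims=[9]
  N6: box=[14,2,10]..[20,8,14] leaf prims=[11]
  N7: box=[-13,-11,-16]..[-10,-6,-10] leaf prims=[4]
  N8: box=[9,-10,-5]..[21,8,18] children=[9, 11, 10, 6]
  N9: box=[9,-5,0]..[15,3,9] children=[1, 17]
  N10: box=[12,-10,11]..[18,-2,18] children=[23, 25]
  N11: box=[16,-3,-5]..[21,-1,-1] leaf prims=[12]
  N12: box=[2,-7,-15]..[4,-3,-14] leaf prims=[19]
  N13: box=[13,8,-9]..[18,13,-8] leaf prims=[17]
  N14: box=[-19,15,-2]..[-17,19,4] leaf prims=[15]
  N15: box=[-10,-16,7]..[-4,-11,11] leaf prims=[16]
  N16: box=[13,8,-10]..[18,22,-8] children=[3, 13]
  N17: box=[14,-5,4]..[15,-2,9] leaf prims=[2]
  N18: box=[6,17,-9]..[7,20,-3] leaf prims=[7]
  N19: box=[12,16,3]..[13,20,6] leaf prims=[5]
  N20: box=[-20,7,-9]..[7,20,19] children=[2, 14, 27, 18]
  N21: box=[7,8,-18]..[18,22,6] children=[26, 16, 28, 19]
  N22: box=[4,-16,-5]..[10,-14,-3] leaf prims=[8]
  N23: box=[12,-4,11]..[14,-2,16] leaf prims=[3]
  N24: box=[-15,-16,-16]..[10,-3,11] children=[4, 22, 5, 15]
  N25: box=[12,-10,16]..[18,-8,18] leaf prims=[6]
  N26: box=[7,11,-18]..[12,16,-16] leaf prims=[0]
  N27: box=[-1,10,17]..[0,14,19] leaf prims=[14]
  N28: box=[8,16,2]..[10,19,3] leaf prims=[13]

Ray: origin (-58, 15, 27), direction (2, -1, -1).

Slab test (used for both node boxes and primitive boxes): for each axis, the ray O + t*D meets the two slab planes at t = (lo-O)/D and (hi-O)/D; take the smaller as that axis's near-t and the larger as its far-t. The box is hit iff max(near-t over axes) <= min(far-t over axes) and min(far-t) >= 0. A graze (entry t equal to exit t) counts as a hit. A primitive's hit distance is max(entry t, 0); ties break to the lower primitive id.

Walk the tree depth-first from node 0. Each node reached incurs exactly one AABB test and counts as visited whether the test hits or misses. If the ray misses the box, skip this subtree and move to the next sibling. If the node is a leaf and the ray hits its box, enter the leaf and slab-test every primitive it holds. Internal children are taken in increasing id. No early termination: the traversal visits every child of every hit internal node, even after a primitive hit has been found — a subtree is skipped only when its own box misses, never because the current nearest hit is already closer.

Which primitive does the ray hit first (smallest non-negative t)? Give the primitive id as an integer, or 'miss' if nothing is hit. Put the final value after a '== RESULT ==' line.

Walk:
N0 x:[19,79/2] y:[-7,31] z:[8,45] -> hit [19,31], descend [8, 20, 21, 24]
  N8 x:[67/2,79/2] y:[7,25] z:[9,32] -> miss, prune
  N20 x:[19,65/2] y:[-5,8] z:[8,36] -> miss, prune
  N21 x:[65/2,38] y:[-7,7] z:[21,45] -> miss, prune
  N24 x:[43/2,34] y:[18,31] z:[16,43] -> hit [43/2,31], descend [4, 5, 15, 22]
    N4 x:[45/2,31] y:[18,26] z:[37,43] -> miss, prune
    N5 x:[43/2,45/2] y:[20,26] z:[18,23] -> hit [43/2,45/2] leaf, test {P9@t=43/2}
    N15 x:[24,27] y:[26,31] z:[16,20] -> miss, prune
    N22 x:[31,34] y:[29,31] z:[30,32] -> hit [31,31] leaf, test {P8@t=31}

Summary -> nodes [0, 8, 20, 21, 24, 4, 5, 15, 22]; box-tests=9; leaf-entries=2; first=P9

== RESULT ==
9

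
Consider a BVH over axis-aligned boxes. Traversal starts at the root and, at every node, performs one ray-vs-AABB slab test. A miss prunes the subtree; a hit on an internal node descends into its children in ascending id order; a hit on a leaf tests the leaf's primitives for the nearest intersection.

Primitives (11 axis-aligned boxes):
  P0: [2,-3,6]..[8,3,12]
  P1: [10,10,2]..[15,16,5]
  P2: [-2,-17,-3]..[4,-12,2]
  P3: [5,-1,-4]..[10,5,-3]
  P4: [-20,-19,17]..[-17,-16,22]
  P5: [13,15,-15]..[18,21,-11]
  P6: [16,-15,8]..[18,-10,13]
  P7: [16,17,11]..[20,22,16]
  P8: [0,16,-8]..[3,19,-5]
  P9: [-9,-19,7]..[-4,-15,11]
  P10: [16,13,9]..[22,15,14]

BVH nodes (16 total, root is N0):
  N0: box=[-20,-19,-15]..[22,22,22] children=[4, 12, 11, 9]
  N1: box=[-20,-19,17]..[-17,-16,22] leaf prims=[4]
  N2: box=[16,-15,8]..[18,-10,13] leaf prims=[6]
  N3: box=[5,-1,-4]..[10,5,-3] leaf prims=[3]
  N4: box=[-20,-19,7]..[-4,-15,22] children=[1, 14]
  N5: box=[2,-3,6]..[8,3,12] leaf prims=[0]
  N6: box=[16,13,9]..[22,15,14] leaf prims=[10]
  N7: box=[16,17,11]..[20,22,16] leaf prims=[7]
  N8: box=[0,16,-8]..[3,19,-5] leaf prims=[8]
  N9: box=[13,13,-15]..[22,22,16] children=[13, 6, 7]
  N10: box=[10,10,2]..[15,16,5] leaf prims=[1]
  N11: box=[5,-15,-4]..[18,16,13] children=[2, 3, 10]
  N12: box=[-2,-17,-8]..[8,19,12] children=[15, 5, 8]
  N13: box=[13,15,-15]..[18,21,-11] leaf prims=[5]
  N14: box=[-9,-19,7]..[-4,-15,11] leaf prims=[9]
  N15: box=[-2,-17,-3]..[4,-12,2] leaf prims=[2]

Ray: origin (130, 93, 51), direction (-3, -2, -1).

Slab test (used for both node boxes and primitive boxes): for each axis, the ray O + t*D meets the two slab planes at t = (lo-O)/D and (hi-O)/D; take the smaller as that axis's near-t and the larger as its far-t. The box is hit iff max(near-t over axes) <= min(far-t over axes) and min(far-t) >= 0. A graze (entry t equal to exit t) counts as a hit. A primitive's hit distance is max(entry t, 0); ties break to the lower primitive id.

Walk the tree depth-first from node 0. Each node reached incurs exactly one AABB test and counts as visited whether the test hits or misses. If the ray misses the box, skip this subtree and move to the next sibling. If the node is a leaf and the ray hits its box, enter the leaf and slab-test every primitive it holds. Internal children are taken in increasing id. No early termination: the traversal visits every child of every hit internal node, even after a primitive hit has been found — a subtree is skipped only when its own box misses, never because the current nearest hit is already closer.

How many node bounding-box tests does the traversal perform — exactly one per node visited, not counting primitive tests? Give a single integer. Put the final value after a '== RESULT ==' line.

Traverse from the root:
N0 x:[36,50] y:[71/2,56] z:[29,66] -> hit [36,50], descend [4, 9, 11, 12]
  N4 x:[134/3,50] y:[54,56] z:[29,44] -> miss, prune
  N9 x:[36,39] y:[71/2,40] z:[35,66] -> hit [36,39], descend [6, 7, 13]
    N6 x:[36,38] y:[39,40] z:[37,42] -> miss, prune
    N7 x:[110/3,38] y:[71/2,38] z:[35,40] -> hit [110/3,38] leaf, test {P7@t=110/3}
    N13 x:[112/3,39] y:[36,39] z:[62,66] -> miss, prune
  N11 x:[112/3,125/3] y:[77/2,54] z:[38,55] -> hit [77/2,125/3], descend [2, 3, 10]
    N2 x:[112/3,38] y:[103/2,54] z:[38,43] -> miss, prune
    N3 x:[40,125/3] y:[44,47] z:[54,55] -> miss, prune
    N10 x:[115/3,40] y:[77/2,83/2] z:[46,49] -> miss, prune
  N12 x:[122/3,44] y:[37,55] z:[39,59] -> hit [122/3,44], descend [5, 8, 15]
    N5 x:[122/3,128/3] y:[45,48] z:[39,45] -> miss, prune
    N8 x:[127/3,130/3] y:[37,77/2] z:[56,59] -> miss, prune
    N15 x:[42,44] y:[105/2,55] z:[49,54] -> miss, prune

order=[0, 4, 9, 6, 7, 13, 11, 2, 3, 10, 12, 5, 8, 15]  |boxes|=14  |leaves|=1  hit=P7

== RESULT ==
14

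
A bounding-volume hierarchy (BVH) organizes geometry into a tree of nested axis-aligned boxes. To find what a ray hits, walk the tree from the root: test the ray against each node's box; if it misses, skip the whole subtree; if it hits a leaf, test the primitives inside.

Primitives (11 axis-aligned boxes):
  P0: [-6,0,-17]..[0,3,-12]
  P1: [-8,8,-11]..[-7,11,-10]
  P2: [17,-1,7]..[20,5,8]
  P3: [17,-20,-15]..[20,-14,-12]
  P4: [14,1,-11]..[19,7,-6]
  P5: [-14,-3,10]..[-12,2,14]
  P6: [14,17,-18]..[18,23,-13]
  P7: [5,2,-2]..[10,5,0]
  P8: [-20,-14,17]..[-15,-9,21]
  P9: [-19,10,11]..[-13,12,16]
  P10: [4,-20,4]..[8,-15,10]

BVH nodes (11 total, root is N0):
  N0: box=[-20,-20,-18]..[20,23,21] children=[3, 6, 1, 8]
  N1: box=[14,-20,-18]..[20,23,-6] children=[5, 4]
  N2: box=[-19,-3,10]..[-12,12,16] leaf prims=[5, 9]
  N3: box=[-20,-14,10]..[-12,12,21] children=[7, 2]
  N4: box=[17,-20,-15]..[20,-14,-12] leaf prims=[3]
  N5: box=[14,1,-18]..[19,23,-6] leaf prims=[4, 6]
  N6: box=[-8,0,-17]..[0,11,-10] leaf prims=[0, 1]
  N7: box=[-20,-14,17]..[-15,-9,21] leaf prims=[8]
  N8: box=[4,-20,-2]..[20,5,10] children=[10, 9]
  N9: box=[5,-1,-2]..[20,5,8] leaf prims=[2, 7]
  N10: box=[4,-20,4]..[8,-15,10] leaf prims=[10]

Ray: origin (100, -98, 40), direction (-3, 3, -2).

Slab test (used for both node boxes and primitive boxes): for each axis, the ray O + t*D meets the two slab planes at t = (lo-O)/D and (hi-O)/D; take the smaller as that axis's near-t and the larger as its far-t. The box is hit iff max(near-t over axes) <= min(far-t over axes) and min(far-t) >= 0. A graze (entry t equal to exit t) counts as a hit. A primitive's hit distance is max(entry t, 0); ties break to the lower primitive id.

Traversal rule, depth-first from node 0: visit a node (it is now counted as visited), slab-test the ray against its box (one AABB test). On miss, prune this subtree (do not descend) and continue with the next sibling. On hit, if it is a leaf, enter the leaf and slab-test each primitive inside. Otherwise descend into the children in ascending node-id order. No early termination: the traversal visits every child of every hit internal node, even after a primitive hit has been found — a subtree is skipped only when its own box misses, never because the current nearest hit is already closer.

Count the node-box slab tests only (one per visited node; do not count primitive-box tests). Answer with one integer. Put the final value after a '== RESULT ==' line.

Walk:
N0 x:[80/3,40] y:[26,121/3] z:[19/2,29] -> hit [80/3,29], descend [1, 3, 6, 8]
  N1 x:[80/3,86/3] y:[26,121/3] z:[23,29] -> hit [80/3,86/3], descend [4, 5]
    N4 x:[80/3,83/3] y:[26,28] z:[26,55/2] -> hit [80/3,55/2] leaf, test {P3@t=80/3}
    N5 x:[27,86/3] y:[33,121/3] z:[23,29] -> miss, prune
  N3 x:[112/3,40] y:[28,110/3] z:[19/2,15] -> miss, prune
  N6 x:[100/3,36] y:[98/3,109/3] z:[25,57/2] -> miss, prune
  N8 x:[80/3,32] y:[26,103/3] z:[15,21] -> miss, prune

7 AABB tests over nodes [0, 1, 4, 5, 3, 6, 8]; 1 leaf entered; closest P3.

== RESULT ==
7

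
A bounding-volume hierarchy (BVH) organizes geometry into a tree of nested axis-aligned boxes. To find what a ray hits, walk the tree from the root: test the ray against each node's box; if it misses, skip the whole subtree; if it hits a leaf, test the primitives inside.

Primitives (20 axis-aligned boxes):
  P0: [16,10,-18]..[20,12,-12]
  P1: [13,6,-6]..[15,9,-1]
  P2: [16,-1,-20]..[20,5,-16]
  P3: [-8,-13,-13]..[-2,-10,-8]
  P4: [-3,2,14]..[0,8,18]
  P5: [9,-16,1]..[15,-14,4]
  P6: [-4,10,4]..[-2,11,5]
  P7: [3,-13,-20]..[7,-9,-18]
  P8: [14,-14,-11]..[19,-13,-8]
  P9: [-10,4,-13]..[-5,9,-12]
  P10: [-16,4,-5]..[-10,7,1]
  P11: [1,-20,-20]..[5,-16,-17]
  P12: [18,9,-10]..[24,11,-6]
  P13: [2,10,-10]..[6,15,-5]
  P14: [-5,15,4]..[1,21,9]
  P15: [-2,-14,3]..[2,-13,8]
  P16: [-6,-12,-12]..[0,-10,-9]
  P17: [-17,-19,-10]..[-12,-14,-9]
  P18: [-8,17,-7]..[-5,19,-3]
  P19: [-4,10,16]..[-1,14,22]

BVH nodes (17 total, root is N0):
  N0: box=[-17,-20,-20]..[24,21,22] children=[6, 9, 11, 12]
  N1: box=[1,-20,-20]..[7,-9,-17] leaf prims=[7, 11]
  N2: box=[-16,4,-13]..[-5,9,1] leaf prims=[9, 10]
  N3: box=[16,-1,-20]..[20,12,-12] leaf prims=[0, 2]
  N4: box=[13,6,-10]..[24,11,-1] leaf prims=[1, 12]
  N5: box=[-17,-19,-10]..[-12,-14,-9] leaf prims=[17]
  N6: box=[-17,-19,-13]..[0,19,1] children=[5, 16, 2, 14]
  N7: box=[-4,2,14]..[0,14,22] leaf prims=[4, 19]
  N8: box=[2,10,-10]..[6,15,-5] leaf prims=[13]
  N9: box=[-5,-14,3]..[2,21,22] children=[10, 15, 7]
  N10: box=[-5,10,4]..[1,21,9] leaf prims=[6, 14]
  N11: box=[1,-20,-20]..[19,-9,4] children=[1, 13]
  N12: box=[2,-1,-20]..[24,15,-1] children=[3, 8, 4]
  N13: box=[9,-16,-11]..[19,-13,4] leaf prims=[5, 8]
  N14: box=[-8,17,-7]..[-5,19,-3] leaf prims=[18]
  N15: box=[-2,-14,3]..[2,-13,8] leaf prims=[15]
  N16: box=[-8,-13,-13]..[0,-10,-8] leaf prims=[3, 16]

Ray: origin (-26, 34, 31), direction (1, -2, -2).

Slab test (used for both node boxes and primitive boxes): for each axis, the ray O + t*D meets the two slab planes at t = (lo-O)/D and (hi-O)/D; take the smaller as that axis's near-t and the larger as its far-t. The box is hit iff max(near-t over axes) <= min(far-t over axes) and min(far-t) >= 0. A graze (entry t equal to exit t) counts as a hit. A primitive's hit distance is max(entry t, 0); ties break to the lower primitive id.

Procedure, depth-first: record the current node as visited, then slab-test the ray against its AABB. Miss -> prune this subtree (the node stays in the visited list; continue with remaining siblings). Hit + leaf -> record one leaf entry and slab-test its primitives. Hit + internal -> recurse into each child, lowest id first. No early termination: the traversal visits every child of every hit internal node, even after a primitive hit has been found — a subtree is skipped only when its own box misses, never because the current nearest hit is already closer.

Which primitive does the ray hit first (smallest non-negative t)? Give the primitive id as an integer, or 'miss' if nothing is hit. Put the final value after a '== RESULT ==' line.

Traverse from the root:
N0 x:[9,50] y:[13/2,27] z:[9/2,51/2] -> hit [9,51/2], descend [6, 9, 11, 12]
  N6 x:[9,26] y:[15/2,53/2] z:[15,22] -> hit [15,22], descend [2, 5, 14, 16]
    N2 x:[10,21] y:[25/2,15] z:[15,22] -> hit [15,15] leaf, test {P9(miss), P10@t=15}
    N5 x:[9,14] y:[24,53/2] z:[20,41/2] -> miss, prune
    N14 x:[18,21] y:[15/2,17/2] z:[17,19] -> miss, prune
    N16 x:[18,26] y:[22,47/2] z:[39/2,22] -> hit [22,22] leaf, test {P3@t=22, P16(miss)}
  N9 x:[21,28] y:[13/2,24] z:[9/2,14] -> miss, prune
  N11 x:[27,45] y:[43/2,27] z:[27/2,51/2] -> miss, prune
  N12 x:[28,50] y:[19/2,35/2] z:[16,51/2] -> miss, prune

Summary -> nodes [0, 6, 2, 5, 14, 16, 9, 11, 12]; box-tests=9; leaf-entries=2; first=P10

== RESULT ==
10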